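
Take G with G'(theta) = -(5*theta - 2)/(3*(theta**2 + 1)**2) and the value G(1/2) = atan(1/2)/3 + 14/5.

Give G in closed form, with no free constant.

For G(theta) to be correct, d/dtheta[G] must agree with the stated G'(theta) identically.
A general antiderivative is -(-2*theta - 5)/(6*theta**2 + 6) + atan(theta)/3 + C.
The condition gives C = atan(1/2)/3 + 14/5 - (atan(1/2)/3 + 4/5) = 2.
So G(theta) = (2*theta**2*atan(theta) + 12*theta**2 + 2*theta + 2*atan(theta) + 17)/(6*theta**2 + 6).
Check: d/dtheta[(2*theta**2*atan(theta) + 12*theta**2 + 2*theta + 2*atan(theta) + 17)/(6*theta**2 + 6)] = (2 - 5*theta)/(3*theta**4 + 6*theta**2 + 3), which equals G'(theta).

G(theta) = (2*theta**2*atan(theta) + 12*theta**2 + 2*theta + 2*atan(theta) + 17)/(6*theta**2 + 6)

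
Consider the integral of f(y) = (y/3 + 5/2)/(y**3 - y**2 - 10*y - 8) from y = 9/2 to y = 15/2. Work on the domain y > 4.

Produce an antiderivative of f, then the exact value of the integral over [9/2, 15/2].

The denominator factors as 6*(y - 4)*(y + 1)*(y + 2); partial fractions split f into directly integrable pieces: 11/(36*(y + 2)) - 13/(30*(y + 1)) + 23/(180*(y - 4)).
F(y) = 23*log(y - 4)/180 - 13*log(y + 1)/30 + 11*log(y + 2)/36 is an antiderivative of f.
Check: d/dy[23*log(y - 4)/180 - 13*log(y + 1)/30 + 11*log(y + 2)/36] = (2*y + 15)/(6*y**3 - 6*y**2 - 60*y - 48), which equals f(y).
F(15/2) = -13*log(17/2)/30 + 23*log(7/2)/180 + 11*log(19/2)/36; F(9/2) = -13*log(11/2)/30 - 23*log(2)/180 + 11*log(13/2)/36.
Integral = F(15/2) - F(9/2) = -13*log(17/2)/30 - 11*log(13/2)/36 + 23*log(2)/180 + 23*log(7/2)/180 + 11*log(19/2)/36 + 13*log(11/2)/30.

Antiderivative: F(y) = 23*log(y - 4)/180 - 13*log(y + 1)/30 + 11*log(y + 2)/36; value = -13*log(17/2)/30 - 11*log(13/2)/36 + 23*log(2)/180 + 23*log(7/2)/180 + 11*log(19/2)/36 + 13*log(11/2)/30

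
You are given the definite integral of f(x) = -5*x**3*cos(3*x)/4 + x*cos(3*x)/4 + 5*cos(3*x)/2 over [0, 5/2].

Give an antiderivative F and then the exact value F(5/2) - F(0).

Integrate term by term and add the pieces.
F(x) = (-45*x**3*sin(3*x) - 45*x**2*cos(3*x) + 39*x*sin(3*x) + 90*sin(3*x) + 13*cos(3*x))/108 is an antiderivative of f.
Check: d/dx[(-45*x**3*sin(3*x) - 45*x**2*cos(3*x) + 39*x*sin(3*x) + 90*sin(3*x) + 13*cos(3*x))/108] = -5*x**3*cos(3*x)/4 + x*cos(3*x)/4 + 5*cos(3*x)/2 = f(x).
F(5/2) = -1375*sin(15/2)/288 - 1073*cos(15/2)/432; F(0) = 13/108.
Integral = F(5/2) - F(0) = -1375*sin(15/2)/288 - 1073*cos(15/2)/432 - 13/108.

Antiderivative: F(x) = (-45*x**3*sin(3*x) - 45*x**2*cos(3*x) + 39*x*sin(3*x) + 90*sin(3*x) + 13*cos(3*x))/108; value = -1375*sin(15/2)/288 - 1073*cos(15/2)/432 - 13/108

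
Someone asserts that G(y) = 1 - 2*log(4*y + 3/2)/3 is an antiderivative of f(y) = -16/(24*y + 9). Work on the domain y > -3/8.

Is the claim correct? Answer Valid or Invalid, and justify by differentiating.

d/dy[G] = -16/(24*y + 9)
This equals f(y) exactly, so the claim holds.

Valid. The derivative of G reproduces f.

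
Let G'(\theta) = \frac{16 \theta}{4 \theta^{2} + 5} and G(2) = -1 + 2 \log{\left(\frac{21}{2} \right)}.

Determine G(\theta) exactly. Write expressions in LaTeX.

The substitution u = 2 \theta^{2} + \frac{5}{2} works: G'(\theta) is exactly (dG/du)*(du/d\theta) for that inner function.
A general antiderivative is 2 \log{\left(2 \theta^{2} + \frac{5}{2} \right)} + C.
The condition gives C = -1 + 2 \log{\left(\frac{21}{2} \right)} - (2 \log{\left(\frac{21}{2} \right)}) = -1.
So G(\theta) = 2 \log{\left(2 \theta^{2} + \frac{5}{2} \right)} - 1.
Check: d/d\theta[2 \log{\left(2 \theta^{2} + \frac{5}{2} \right)} - 1] = \frac{16 \theta}{4 \theta^{2} + 5} = G'(\theta).

G(\theta) = 2 \log{\left(2 \theta^{2} + \frac{5}{2} \right)} - 1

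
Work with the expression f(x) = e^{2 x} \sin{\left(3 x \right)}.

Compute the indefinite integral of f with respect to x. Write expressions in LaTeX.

Whatever form F(x) takes, F'(x) = f(x) is non-negotiable.
Check: d/dx[\frac{2 e^{2 x} \sin{\left(3 x \right)}}{13} - \frac{3 e^{2 x} \cos{\left(3 x \right)}}{13}] = e^{2 x} \sin{\left(3 x \right)} = f(x).

F(x) = \frac{2 e^{2 x} \sin{\left(3 x \right)}}{13} - \frac{3 e^{2 x} \cos{\left(3 x \right)}}{13} + C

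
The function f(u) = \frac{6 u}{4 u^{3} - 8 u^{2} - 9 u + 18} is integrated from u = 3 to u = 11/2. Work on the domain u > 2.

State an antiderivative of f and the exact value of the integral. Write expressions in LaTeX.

Factor the denominator (\left(u - 2\right) \left(2 u - 3\right) \left(2 u + 3\right)) and decompose: f = - \frac{3}{7 \left(2 u + 3\right)} - \frac{3}{2 u - 3} + \frac{12}{7 \left(u - 2\right)}; each piece integrates to a log, atan, or power term.
F(u) = - \frac{3 \left(- 8 \log{\left(u - 2 \right)} + 7 \log{\left(u - \frac{3}{2} \right)} + \log{\left(u + \frac{3}{2} \right)}\right)}{14} is an antiderivative of f.
Check: d/du[- \frac{3 \left(- 8 \log{\left(u - 2 \right)} + 7 \log{\left(u - \frac{3}{2} \right)} + \log{\left(u + \frac{3}{2} \right)}\right)}{14}] = \frac{6 u}{4 u^{3} - 8 u^{2} - 9 u + 18} = f(u).
F(11/2) = - \frac{3 \log{\left(4 \right)}}{2} - \frac{3 \log{\left(7 \right)}}{14} + \frac{12 \log{\left(\frac{7}{2} \right)}}{7}; F(3) = - \frac{3 \log{\left(\frac{3}{2} \right)}}{2} - \frac{3 \log{\left(\frac{9}{2} \right)}}{14}.
Integral = F(11/2) - F(3) = - \frac{3 \log{\left(4 \right)}}{2} - \frac{3 \log{\left(7 \right)}}{14} + \frac{3 \log{\left(\frac{9}{2} \right)}}{14} + \frac{3 \log{\left(\frac{3}{2} \right)}}{2} + \frac{12 \log{\left(\frac{7}{2} \right)}}{7}.

Antiderivative: F(u) = - \frac{3 \left(- 8 \log{\left(u - 2 \right)} + 7 \log{\left(u - \frac{3}{2} \right)} + \log{\left(u + \frac{3}{2} \right)}\right)}{14}; value = - \frac{3 \log{\left(4 \right)}}{2} - \frac{3 \log{\left(7 \right)}}{14} + \frac{3 \log{\left(\frac{9}{2} \right)}}{14} + \frac{3 \log{\left(\frac{3}{2} \right)}}{2} + \frac{12 \log{\left(\frac{7}{2} \right)}}{7}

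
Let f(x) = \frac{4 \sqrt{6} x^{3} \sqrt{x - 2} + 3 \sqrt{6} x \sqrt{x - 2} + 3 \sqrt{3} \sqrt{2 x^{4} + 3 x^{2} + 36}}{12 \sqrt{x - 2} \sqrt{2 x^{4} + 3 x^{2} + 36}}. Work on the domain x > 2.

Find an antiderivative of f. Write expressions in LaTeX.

Differentiate the proposed F(x) back; it has to land on f(x) exactly.
Check: d/dx[\frac{\sqrt{3 x - 6}}{2} + \frac{\sqrt{\frac{x^{4}}{3} + \frac{x^{2}}{2} + 6}}{2}] = \frac{4 \sqrt{6} x^{3} \sqrt{x - 2} + 3 \sqrt{6} x \sqrt{x - 2} + 3 \sqrt{3} \sqrt{2 x^{4} + 3 x^{2} + 36}}{12 \sqrt{x - 2} \sqrt{2 x^{4} + 3 x^{2} + 36}} = f(x).

An antiderivative is F(x) = \frac{\sqrt{3 x - 6}}{2} + \frac{\sqrt{\frac{x^{4}}{3} + \frac{x^{2}}{2} + 6}}{2}.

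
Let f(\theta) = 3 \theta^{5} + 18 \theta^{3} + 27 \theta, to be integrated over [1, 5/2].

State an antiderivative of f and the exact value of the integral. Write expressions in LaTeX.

Antiderivative: F(\theta) = \frac{\theta^{6}}{2} + \frac{9 \theta^{4}}{2} + \frac{27 \theta^{2}}{2}; value = \frac{46557}{128}

The substitution u = \frac{\theta^{2}}{2} + \frac{3}{2} works: f is exactly (dF/du)*(du/d\theta) for that inner function.
F(\theta) = \frac{\theta^{6}}{2} + \frac{9 \theta^{4}}{2} + \frac{27 \theta^{2}}{2} is an antiderivative of f.
Check: d/d\theta[\frac{\theta^{6}}{2} + \frac{9 \theta^{4}}{2} + \frac{27 \theta^{2}}{2}] = 3 \theta^{5} + 18 \theta^{3} + 27 \theta = f(\theta).
F(5/2) = \frac{48925}{128}; F(1) = \frac{37}{2}.
Integral = F(5/2) - F(1) = \frac{46557}{128}.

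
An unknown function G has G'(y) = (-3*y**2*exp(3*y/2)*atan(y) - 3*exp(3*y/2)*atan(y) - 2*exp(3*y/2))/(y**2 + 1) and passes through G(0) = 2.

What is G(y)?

G(y) = 2*(-exp(3*y/2)*atan(y) + 1)

Recognize the product-rule pattern: G'(y) = u'v + uv' with u = -2*atan(y), v = exp(3*y/2), so integration by parts undoes it.
A general antiderivative is -2*exp(3*y/2)*atan(y) + C.
The condition gives C = 2 - (0) = 2.
So G(y) = 2*(-exp(3*y/2)*atan(y) + 1).
Check: d/dy[2*(-exp(3*y/2)*atan(y) + 1)] = (-3*y**2*exp(3*y/2)*atan(y) - 3*exp(3*y/2)*atan(y) - 2*exp(3*y/2))/(y**2 + 1) = G'(y).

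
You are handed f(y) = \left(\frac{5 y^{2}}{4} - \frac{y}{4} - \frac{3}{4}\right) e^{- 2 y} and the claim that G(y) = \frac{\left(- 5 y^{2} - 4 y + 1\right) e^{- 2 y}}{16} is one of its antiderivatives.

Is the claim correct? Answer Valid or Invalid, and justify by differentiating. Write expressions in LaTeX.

Invalid: d/dy[G] - f = \frac{\left(- 5 y^{2} + y + 3\right) e^{- 2 y}}{8}, which is not 0.

d/dy[G] = \frac{\left(5 y^{2} - y - 3\right) e^{- 2 y}}{8}
d/dy[G] - f(y) = \frac{\left(- 5 y^{2} + y + 3\right) e^{- 2 y}}{8} != 0.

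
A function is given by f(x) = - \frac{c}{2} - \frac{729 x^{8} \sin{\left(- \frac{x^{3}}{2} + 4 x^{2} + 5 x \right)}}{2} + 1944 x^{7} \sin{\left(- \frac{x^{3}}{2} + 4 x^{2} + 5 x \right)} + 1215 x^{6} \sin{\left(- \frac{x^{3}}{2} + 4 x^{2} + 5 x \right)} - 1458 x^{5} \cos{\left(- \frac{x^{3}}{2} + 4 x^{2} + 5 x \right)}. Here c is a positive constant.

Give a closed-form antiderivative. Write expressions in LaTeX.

Integrate term by term and add the pieces.
Check: d/dx[- \frac{c x}{2} - 243 x^{6} \cos{\left(- \frac{x^{3}}{2} + 4 x^{2} + 5 x \right)}] = - \frac{c}{2} - \frac{729 x^{8} \sin{\left(- \frac{x^{3}}{2} + 4 x^{2} + 5 x \right)}}{2} + 1944 x^{7} \sin{\left(- \frac{x^{3}}{2} + 4 x^{2} + 5 x \right)} + 1215 x^{6} \sin{\left(- \frac{x^{3}}{2} + 4 x^{2} + 5 x \right)} - 1458 x^{5} \cos{\left(- \frac{x^{3}}{2} + 4 x^{2} + 5 x \right)} = f(x).

An antiderivative is F(x) = - \frac{c x}{2} - 243 x^{6} \cos{\left(- \frac{x^{3}}{2} + 4 x^{2} + 5 x \right)}.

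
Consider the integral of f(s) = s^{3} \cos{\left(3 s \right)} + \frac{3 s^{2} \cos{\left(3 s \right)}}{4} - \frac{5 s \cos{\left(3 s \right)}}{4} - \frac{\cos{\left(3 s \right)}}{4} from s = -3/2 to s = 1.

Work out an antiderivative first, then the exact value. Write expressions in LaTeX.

The integrand splits into summands that can be handled one at a time.
F(s) = \frac{s^{3} \sin{\left(3 s \right)}}{3} + \frac{s^{2} \sin{\left(3 s \right)}}{4} + \frac{s^{2} \cos{\left(3 s \right)}}{3} - \frac{23 s \sin{\left(3 s \right)}}{36} + \frac{s \cos{\left(3 s \right)}}{6} - \frac{5 \sin{\left(3 s \right)}}{36} - \frac{23 \cos{\left(3 s \right)}}{108} is an antiderivative of f.
Check: d/ds[\frac{s^{3} \sin{\left(3 s \right)}}{3} + \frac{s^{2} \sin{\left(3 s \right)}}{4} + \frac{s^{2} \cos{\left(3 s \right)}}{3} - \frac{23 s \sin{\left(3 s \right)}}{36} + \frac{s \cos{\left(3 s \right)}}{6} - \frac{5 \sin{\left(3 s \right)}}{36} - \frac{23 \cos{\left(3 s \right)}}{108}] = s^{3} \cos{\left(3 s \right)} + \frac{3 s^{2} \cos{\left(3 s \right)}}{4} - \frac{5 s \cos{\left(3 s \right)}}{4} - \frac{\cos{\left(3 s \right)}}{4} = f(s).
F(1) = \frac{31 \cos{\left(3 \right)}}{108} - \frac{7 \sin{\left(3 \right)}}{36}; F(-3/2) = \frac{31 \cos{\left(\frac{9}{2} \right)}}{108} - \frac{37 \sin{\left(\frac{9}{2} \right)}}{144}.
Integral = F(1) - F(-3/2) = \frac{31 \cos{\left(3 \right)}}{108} + \frac{37 \sin{\left(\frac{9}{2} \right)}}{144} - \frac{7 \sin{\left(3 \right)}}{36} - \frac{31 \cos{\left(\frac{9}{2} \right)}}{108}.

Antiderivative: F(s) = \frac{s^{3} \sin{\left(3 s \right)}}{3} + \frac{s^{2} \sin{\left(3 s \right)}}{4} + \frac{s^{2} \cos{\left(3 s \right)}}{3} - \frac{23 s \sin{\left(3 s \right)}}{36} + \frac{s \cos{\left(3 s \right)}}{6} - \frac{5 \sin{\left(3 s \right)}}{36} - \frac{23 \cos{\left(3 s \right)}}{108}; value = \frac{31 \cos{\left(3 \right)}}{108} + \frac{37 \sin{\left(\frac{9}{2} \right)}}{144} - \frac{7 \sin{\left(3 \right)}}{36} - \frac{31 \cos{\left(\frac{9}{2} \right)}}{108}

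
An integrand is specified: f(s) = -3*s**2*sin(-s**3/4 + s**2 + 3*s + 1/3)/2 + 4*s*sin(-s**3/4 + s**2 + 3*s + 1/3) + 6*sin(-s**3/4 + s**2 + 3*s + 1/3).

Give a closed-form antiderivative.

f matches the chain-rule pattern g'(h)*h' with inner function h(s) = -s**3/4 + s**2 + 3*s + 1/3; substituting u = h(s) collapses the integral.
Check: d/ds[-2*cos(-s**3/4 + s**2 + 3*s + 1/3)] = -3*s**2*sin(-s**3/4 + s**2 + 3*s + 1/3)/2 + 4*s*sin(-s**3/4 + s**2 + 3*s + 1/3) + 6*sin(-s**3/4 + s**2 + 3*s + 1/3) = f(s).

An antiderivative is F(s) = -2*cos(-s**3/4 + s**2 + 3*s + 1/3).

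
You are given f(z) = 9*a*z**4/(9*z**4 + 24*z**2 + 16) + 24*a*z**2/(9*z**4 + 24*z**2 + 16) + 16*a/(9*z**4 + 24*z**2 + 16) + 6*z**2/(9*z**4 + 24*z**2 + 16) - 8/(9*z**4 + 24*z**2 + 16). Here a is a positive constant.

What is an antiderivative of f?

An antiderivative is F(z) = (3*a*z**3 + 4*a*z - 2*z)/(3*z**2 + 4).

The integrand splits into summands that can be handled one at a time.
Check: d/dz[(3*a*z**3 + 4*a*z - 2*z)/(3*z**2 + 4)] = (9*a*z**4 + 24*a*z**2 + 16*a + 6*z**2 - 8)/(9*z**4 + 24*z**2 + 16), which equals f(z).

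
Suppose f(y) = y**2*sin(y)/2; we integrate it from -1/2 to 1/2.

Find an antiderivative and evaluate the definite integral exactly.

A first test for any F(y): its y-derivative must equal f(y) identically.
F(y) = (-y**2*cos(y) + 2*y*sin(y) + 2*cos(y))/2 is an antiderivative of f.
Check: d/dy[(-y**2*cos(y) + 2*y*sin(y) + 2*cos(y))/2] = y**2*sin(y)/2 = f(y).
F(1/2) = sin(1/2)/2 + 7*cos(1/2)/8; F(-1/2) = sin(1/2)/2 + 7*cos(1/2)/8.
Integral = F(1/2) - F(-1/2) = 0.

Antiderivative: F(y) = (-y**2*cos(y) + 2*y*sin(y) + 2*cos(y))/2; value = 0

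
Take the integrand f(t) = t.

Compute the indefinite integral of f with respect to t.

F(t) = t**2/2 + C

A first test for any F(t): its t-derivative must equal f(t) identically.
Check: d/dt[t**2/2] = t = f(t).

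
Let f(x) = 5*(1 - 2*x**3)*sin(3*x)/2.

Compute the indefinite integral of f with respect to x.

F(x) = 5*(18*x**3*cos(3*x) - 18*x**2*sin(3*x) - 12*x*cos(3*x) + 4*sin(3*x) - 9*cos(3*x))/54 + C

For F(x) to be correct the identity F'(x) - f(x) = 0 must hold.
Check: d/dx[5*(18*x**3*cos(3*x) - 18*x**2*sin(3*x) - 12*x*cos(3*x) + 4*sin(3*x) - 9*cos(3*x))/54] = -5*x**3*sin(3*x) + 5*sin(3*x)/2, which equals f(x).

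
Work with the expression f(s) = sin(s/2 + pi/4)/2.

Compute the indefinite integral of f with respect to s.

F(s) = -cos(s/2 + pi/4) + C

Recover f(s) by differentiating a candidate F(s); any mismatch rules it out.
Check: d/ds[-cos(s/2 + pi/4)] = sin(s/2 + pi/4)/2 = f(s).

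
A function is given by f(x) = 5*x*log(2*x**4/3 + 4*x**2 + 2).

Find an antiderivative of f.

An antiderivative F(x) passes only if d/dx[F] lands on f(x) exactly.
Check: d/dx[5*(x**2*log(2*x**4/3 + 4*x**2 + 2) - 2*x**2 - sqrt(6)*log(x**2 - sqrt(6) + 3) + 3*log(x**2 - sqrt(6) + 3) + sqrt(6)*log(x**2 + sqrt(6) + 3) + 3*log(x**2 + sqrt(6) + 3))/2] = 5*x*log(x**4/3 + 2*x**2 + 1) + 5*x*log(2), which equals f(x).

An antiderivative is F(x) = 5*(x**2*log(2*x**4/3 + 4*x**2 + 2) - 2*x**2 - sqrt(6)*log(x**2 - sqrt(6) + 3) + 3*log(x**2 - sqrt(6) + 3) + sqrt(6)*log(x**2 + sqrt(6) + 3) + 3*log(x**2 + sqrt(6) + 3))/2.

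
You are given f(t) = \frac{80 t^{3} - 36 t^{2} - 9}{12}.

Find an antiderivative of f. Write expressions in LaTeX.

An antiderivative is F(t) = \frac{5 t^{4}}{3} - t^{3} - \frac{3 t}{4}.

Since d/dt undoes antidifferentiation here, F'(t) = f(t) is required of F(t).
Check: d/dt[\frac{5 t^{4}}{3} - t^{3} - \frac{3 t}{4}] = \frac{20 t^{3}}{3} - 3 t^{2} - \frac{3}{4}, which equals f(t).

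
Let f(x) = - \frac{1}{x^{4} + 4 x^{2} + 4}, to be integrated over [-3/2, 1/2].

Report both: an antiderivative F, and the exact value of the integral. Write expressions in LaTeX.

Antiderivative: F(x) = - \frac{x}{4 x^{2} + 8} - \frac{\sqrt{2} \operatorname{atan}{\left(\frac{\sqrt{2} x}{2} \right)}}{8}; value = - \frac{\sqrt{2} \operatorname{atan}{\left(\frac{3 \sqrt{2}}{4} \right)}}{8} - \frac{22}{153} - \frac{\sqrt{2} \operatorname{atan}{\left(\frac{\sqrt{2}}{4} \right)}}{8}

Recover f(x) by differentiating a candidate F(x); any mismatch rules it out.
F(x) = - \frac{x}{4 x^{2} + 8} - \frac{\sqrt{2} \operatorname{atan}{\left(\frac{\sqrt{2} x}{2} \right)}}{8} is an antiderivative of f.
Check: d/dx[- \frac{x}{4 x^{2} + 8} - \frac{\sqrt{2} \operatorname{atan}{\left(\frac{\sqrt{2} x}{2} \right)}}{8}] = - \frac{1}{x^{4} + 4 x^{2} + 4} = f(x).
F(1/2) = - \frac{\sqrt{2} \operatorname{atan}{\left(\frac{\sqrt{2}}{4} \right)}}{8} - \frac{1}{18}; F(-3/2) = \frac{3}{34} + \frac{\sqrt{2} \operatorname{atan}{\left(\frac{3 \sqrt{2}}{4} \right)}}{8}.
Integral = F(1/2) - F(-3/2) = - \frac{\sqrt{2} \operatorname{atan}{\left(\frac{3 \sqrt{2}}{4} \right)}}{8} - \frac{22}{153} - \frac{\sqrt{2} \operatorname{atan}{\left(\frac{\sqrt{2}}{4} \right)}}{8}.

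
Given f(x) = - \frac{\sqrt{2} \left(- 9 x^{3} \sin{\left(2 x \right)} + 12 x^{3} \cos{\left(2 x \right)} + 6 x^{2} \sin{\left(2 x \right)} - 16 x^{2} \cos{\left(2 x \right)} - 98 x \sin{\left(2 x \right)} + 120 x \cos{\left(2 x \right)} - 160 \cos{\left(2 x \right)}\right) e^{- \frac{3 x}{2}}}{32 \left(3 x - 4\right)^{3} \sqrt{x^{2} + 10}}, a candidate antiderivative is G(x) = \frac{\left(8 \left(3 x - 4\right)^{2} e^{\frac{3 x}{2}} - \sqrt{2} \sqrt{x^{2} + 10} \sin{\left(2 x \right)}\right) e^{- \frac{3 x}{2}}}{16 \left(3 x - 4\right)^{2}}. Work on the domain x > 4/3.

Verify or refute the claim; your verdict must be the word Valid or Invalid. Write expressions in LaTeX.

d/dx[G] = \frac{9 \sqrt{2} x^{3} \sin{\left(2 x \right)} - 12 \sqrt{2} x^{3} \cos{\left(2 x \right)} - 6 \sqrt{2} x^{2} \sin{\left(2 x \right)} + 16 \sqrt{2} x^{2} \cos{\left(2 x \right)} + 98 \sqrt{2} x \sin{\left(2 x \right)} - 120 \sqrt{2} x \cos{\left(2 x \right)} + 160 \sqrt{2} \cos{\left(2 x \right)}}{864 x^{3} \sqrt{x^{2} + 10} e^{\frac{3 x}{2}} - 3456 x^{2} \sqrt{x^{2} + 10} e^{\frac{3 x}{2}} + 4608 x \sqrt{x^{2} + 10} e^{\frac{3 x}{2}} - 2048 \sqrt{x^{2} + 10} e^{\frac{3 x}{2}}}
This equals f(x) exactly, so the claim holds.

Valid. The derivative of G reproduces f.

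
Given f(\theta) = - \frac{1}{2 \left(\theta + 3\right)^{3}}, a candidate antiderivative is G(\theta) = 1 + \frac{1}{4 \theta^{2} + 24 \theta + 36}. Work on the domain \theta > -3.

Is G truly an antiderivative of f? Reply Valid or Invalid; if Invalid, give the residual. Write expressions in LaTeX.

d/d\theta[G] = - \frac{1}{2 \theta^{3} + 18 \theta^{2} + 54 \theta + 54}
This equals f(\theta) exactly, so the claim holds.

Valid - the claim checks out under differentiation.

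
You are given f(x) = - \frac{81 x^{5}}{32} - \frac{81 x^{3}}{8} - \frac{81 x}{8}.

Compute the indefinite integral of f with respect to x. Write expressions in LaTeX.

f matches the chain-rule pattern g'(h)*h' with inner function h(x) = - \frac{3 x^{2}}{4} - \frac{3}{2}; substituting u = h(x) collapses the integral.
Check: d/dx[- \frac{27 \left(x^{2} + 2\right)^{3}}{64}] = - \frac{81 x^{5}}{32} - \frac{81 x^{3}}{8} - \frac{81 x}{8} = f(x).

F(x) = - \frac{27 \left(x^{2} + 2\right)^{3}}{64} + C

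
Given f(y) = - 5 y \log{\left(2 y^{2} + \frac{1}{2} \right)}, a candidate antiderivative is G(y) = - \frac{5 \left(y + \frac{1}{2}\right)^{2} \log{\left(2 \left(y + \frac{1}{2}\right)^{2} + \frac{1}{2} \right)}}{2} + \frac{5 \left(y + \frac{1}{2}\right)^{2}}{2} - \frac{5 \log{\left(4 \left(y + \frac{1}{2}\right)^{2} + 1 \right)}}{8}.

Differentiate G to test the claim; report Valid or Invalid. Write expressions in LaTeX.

d/dy[G] = - 5 y \log{\left(4 y^{2} + 4 y + 2 \right)} + 5 y \log{\left(2 \right)} - \frac{5 \log{\left(4 y^{2} + 4 y + 2 \right)}}{2} + \frac{5 \log{\left(2 \right)}}{2}
d/dy[G] - f(y) = 5 y \log{\left(2 y^{2} + \frac{1}{2} \right)} - 5 y \log{\left(4 y^{2} + 4 y + 2 \right)} + 5 y \log{\left(2 \right)} - \frac{5 \log{\left(4 y^{2} + 4 y + 2 \right)}}{2} + \frac{5 \log{\left(2 \right)}}{2} != 0.

Invalid: d/dy[G] - f = 5 y \log{\left(2 y^{2} + \frac{1}{2} \right)} - 5 y \log{\left(4 y^{2} + 4 y + 2 \right)} + 5 y \log{\left(2 \right)} - \frac{5 \log{\left(4 y^{2} + 4 y + 2 \right)}}{2} + \frac{5 \log{\left(2 \right)}}{2}, which is not 0.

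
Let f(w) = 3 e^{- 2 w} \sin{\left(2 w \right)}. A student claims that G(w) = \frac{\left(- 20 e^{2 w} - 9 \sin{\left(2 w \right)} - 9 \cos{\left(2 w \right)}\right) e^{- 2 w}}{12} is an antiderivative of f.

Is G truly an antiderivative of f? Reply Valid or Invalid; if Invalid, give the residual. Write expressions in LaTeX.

d/dw[G] = 3 e^{- 2 w} \sin{\left(2 w \right)}
This equals f(w) exactly, so the claim holds.

Valid. The derivative of G reproduces f.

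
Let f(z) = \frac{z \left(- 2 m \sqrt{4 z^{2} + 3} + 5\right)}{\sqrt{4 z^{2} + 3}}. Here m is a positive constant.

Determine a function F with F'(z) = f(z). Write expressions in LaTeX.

Any candidate F(z) must reproduce f(z) exactly when differentiated.
Check: d/dz[- m z^{2} + \frac{5 \sqrt{4 z^{2} + 3}}{4}] = \frac{- 2 m z \sqrt{4 z^{2} + 3} + 5 z}{\sqrt{4 z^{2} + 3}}, which equals f(z).

An antiderivative is F(z) = - m z^{2} + \frac{5 \sqrt{4 z^{2} + 3}}{4}.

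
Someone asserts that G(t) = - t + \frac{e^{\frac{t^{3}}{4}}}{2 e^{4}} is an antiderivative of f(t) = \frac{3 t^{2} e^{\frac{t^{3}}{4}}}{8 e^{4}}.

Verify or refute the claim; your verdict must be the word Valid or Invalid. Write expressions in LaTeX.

Invalid: d/dt[G] - f = -1, which is not 0.

d/dt[G] = \frac{3 t^{2} e^{\frac{t^{3}}{4}} - 8 e^{4}}{8 e^{4}}
d/dt[G] - f(t) = -1 != 0.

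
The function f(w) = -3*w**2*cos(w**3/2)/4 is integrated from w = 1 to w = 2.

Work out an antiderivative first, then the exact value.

Antiderivative: F(w) = -sin(w**3/2)/2; value = sin(1/2)/2 - sin(4)/2

f matches the chain-rule pattern g'(h)*h' with inner function h(w) = w**3/2; substituting u = h(w) collapses the integral.
F(w) = -sin(w**3/2)/2 is an antiderivative of f.
Check: d/dw[-sin(w**3/2)/2] = -3*w**2*cos(w**3/2)/4 = f(w).
F(2) = -sin(4)/2; F(1) = -sin(1/2)/2.
Integral = F(2) - F(1) = sin(1/2)/2 - sin(4)/2.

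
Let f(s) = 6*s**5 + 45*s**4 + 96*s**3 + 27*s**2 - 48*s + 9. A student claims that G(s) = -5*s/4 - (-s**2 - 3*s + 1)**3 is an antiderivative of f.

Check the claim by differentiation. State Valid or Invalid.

Invalid: d/ds[G] - f = -5/4, which is not 0.

d/ds[G] = 6*s**5 + 45*s**4 + 96*s**3 + 27*s**2 - 48*s + 31/4
d/ds[G] - f(s) = -5/4 != 0.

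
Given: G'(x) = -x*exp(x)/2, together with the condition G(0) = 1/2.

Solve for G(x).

G(x) = (1 - x)*exp(x)/2

Recognize the product-rule pattern: G'(x) = u'v + uv' with u = 1/2 - x/2, v = exp(x), so integration by parts undoes it.
A general antiderivative is (1 - x)*exp(x)/2 + C.
The condition gives C = 1/2 - (1/2) = 0.
So G(x) = (1 - x)*exp(x)/2.
Check: d/dx[(1 - x)*exp(x)/2] = -x*exp(x)/2 = G'(x).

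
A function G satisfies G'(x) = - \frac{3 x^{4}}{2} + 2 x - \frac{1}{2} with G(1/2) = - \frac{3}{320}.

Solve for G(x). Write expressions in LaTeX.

The integrand splits into summands that can be handled one at a time.
A general antiderivative is - \frac{3 x^{5}}{10} + x^{2} - \frac{x}{2} + C.
The condition gives C = - \frac{3}{320} - (- \frac{3}{320}) = 0.
So G(x) = - \frac{3 x^{5}}{10} + x^{2} - \frac{x}{2}.
Check: d/dx[- \frac{3 x^{5}}{10} + x^{2} - \frac{x}{2}] = - \frac{3 x^{4}}{2} + 2 x - \frac{1}{2} = G'(x).

G(x) = - \frac{3 x^{5}}{10} + x^{2} - \frac{x}{2}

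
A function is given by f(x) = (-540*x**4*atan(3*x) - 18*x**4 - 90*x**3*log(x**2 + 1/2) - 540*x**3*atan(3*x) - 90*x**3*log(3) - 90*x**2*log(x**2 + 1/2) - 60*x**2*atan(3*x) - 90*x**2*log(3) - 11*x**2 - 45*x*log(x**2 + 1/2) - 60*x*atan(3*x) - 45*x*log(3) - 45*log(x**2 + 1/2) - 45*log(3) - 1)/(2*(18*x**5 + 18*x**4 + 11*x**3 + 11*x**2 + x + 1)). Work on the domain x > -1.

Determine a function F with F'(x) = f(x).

An antiderivative is F(x) = (-log(4*x + 4) - 15*log(3*x**2 + 3/2)*atan(3*x))/2.

Check any antiderivative F(x) by computing F'(x) and comparing it with f(x).
Check: d/dx[(-log(4*x + 4) - 15*log(3*x**2 + 3/2)*atan(3*x))/2] = (-540*x**4*atan(3*x) - 18*x**4 - 90*x**3*log(x**2 + 1/2) - 540*x**3*atan(3*x) - 90*x**3*log(3) - 90*x**2*log(x**2 + 1/2) - 60*x**2*atan(3*x) - 90*x**2*log(3) - 11*x**2 - 45*x*log(x**2 + 1/2) - 60*x*atan(3*x) - 45*x*log(3) - 45*log(x**2 + 1/2) - 45*log(3) - 1)/(36*x**5 + 36*x**4 + 22*x**3 + 22*x**2 + 2*x + 2), which equals f(x).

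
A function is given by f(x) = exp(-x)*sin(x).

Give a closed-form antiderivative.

Check any antiderivative F(x) by computing F'(x) and comparing it with f(x).
Check: d/dx[-exp(-x)*sin(x)/2 - exp(-x)*cos(x)/2] = exp(-x)*sin(x) = f(x).

An antiderivative is F(x) = -exp(-x)*sin(x)/2 - exp(-x)*cos(x)/2.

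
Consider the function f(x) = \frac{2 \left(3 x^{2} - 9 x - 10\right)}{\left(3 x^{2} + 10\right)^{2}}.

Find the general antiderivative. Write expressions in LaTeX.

F(x) = \frac{3 - 2 x}{3 x^{2} + 10} + C

f has the shape u'v + uv' for u = \frac{1}{\frac{3 x^{2}}{2} + 5} and v = \frac{3}{2} - x — it is the derivative of the product u*v.
Check: d/dx[\frac{3 - 2 x}{3 x^{2} + 10}] = \frac{6 x^{2} - 18 x - 20}{9 x^{4} + 60 x^{2} + 100}, which equals f(x).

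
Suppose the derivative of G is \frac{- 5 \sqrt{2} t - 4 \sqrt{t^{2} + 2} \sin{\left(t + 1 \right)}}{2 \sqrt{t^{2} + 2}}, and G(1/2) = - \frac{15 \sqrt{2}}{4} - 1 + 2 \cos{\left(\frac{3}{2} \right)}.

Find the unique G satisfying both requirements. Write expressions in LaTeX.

The proposed G(t) is checked by its d/dt: the result must match the given G'(t).
A general antiderivative is - 5 \sqrt{\frac{t^{2}}{2} + 1} + 2 \cos{\left(t + 1 \right)} + C.
The condition gives C = - \frac{15 \sqrt{2}}{4} - 1 + 2 \cos{\left(\frac{3}{2} \right)} - (- \frac{15 \sqrt{2}}{4} + 2 \cos{\left(\frac{3}{2} \right)}) = -1.
So G(t) = - 5 \sqrt{\frac{t^{2}}{2} + 1} + 2 \cos{\left(t + 1 \right)} - 1.
Check: d/dt[- 5 \sqrt{\frac{t^{2}}{2} + 1} + 2 \cos{\left(t + 1 \right)} - 1] = \frac{- 5 \sqrt{2} t - 4 \sqrt{t^{2} + 2} \sin{\left(t + 1 \right)}}{2 \sqrt{t^{2} + 2}} = G'(t).

G(t) = - 5 \sqrt{\frac{t^{2}}{2} + 1} + 2 \cos{\left(t + 1 \right)} - 1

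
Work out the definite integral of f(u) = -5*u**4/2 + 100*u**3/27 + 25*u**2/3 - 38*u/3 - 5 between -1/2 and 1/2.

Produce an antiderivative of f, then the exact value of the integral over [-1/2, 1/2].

Integrate term by term and add the pieces.
F(u) = -u**5/2 + 25*u**4/27 + 25*u**3/9 - 19*u**2/3 - 5*u is an antiderivative of f.
Check: d/du[-u**5/2 + 25*u**4/27 + 25*u**3/9 - 19*u**2/3 - 5*u] = -5*u**4/2 + 100*u**3/27 + 25*u**2/3 - 38*u/3 - 5 = f(u).
F(1/2) = -6383/1728; F(-1/2) = 1111/1728.
Integral = F(1/2) - F(-1/2) = -1249/288.

Antiderivative: F(u) = -u**5/2 + 25*u**4/27 + 25*u**3/9 - 19*u**2/3 - 5*u; value = -1249/288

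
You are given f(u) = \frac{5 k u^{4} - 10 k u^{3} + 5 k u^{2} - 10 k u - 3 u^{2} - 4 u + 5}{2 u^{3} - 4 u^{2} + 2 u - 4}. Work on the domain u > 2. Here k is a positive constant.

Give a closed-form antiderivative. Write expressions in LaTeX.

An antiderivative is F(u) = \frac{5 k u^{2} - 6 \log{\left(\frac{3 u}{2} - 3 \right)} - 8 \operatorname{atan}{\left(u \right)}}{4}.

Since d/du undoes antidifferentiation here, F'(u) = f(u) is required of F(u).
Check: d/du[\frac{5 k u^{2} - 6 \log{\left(\frac{3 u}{2} - 3 \right)} - 8 \operatorname{atan}{\left(u \right)}}{4}] = \frac{5 k u^{4} - 10 k u^{3} + 5 k u^{2} - 10 k u - 3 u^{2} - 4 u + 5}{2 u^{3} - 4 u^{2} + 2 u - 4} = f(u).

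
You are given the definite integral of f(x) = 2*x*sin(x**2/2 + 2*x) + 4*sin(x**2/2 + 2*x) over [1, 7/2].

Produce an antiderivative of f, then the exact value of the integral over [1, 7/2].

Antiderivative: F(x) = -2*cos(x**2/2 + 2*x); value = -2*cos(105/8) + 2*cos(5/2)

The substitution u = x**2/2 + 2*x works: f is exactly (dF/du)*(du/dx) for that inner function.
F(x) = -2*cos(x**2/2 + 2*x) is an antiderivative of f.
Check: d/dx[-2*cos(x**2/2 + 2*x)] = 2*x*sin(x**2/2 + 2*x) + 4*sin(x**2/2 + 2*x) = f(x).
F(7/2) = -2*cos(105/8); F(1) = -2*cos(5/2).
Integral = F(7/2) - F(1) = -2*cos(105/8) + 2*cos(5/2).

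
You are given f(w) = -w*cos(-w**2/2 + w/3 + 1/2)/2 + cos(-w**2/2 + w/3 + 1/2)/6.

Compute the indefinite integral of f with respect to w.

The substitution u = -w**2/2 + w/3 + 1/2 works: f is exactly (dF/du)*(du/dw) for that inner function.
Check: d/dw[sin(-w**2/2 + w/3 + 1/2)/2] = -w*cos(-w**2/2 + w/3 + 1/2)/2 + cos(-w**2/2 + w/3 + 1/2)/6 = f(w).

F(w) = sin(-w**2/2 + w/3 + 1/2)/2 + C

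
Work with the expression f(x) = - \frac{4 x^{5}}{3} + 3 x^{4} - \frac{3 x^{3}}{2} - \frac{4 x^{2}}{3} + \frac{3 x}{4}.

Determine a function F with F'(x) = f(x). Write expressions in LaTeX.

The integrand splits into summands that can be handled one at a time.
Check: d/dx[- \frac{2 x^{6}}{9} + \frac{3 x^{5}}{5} - \frac{3 x^{4}}{8} - \frac{4 x^{3}}{9} + \frac{3 x^{2}}{8}] = - \frac{4 x^{5}}{3} + 3 x^{4} - \frac{3 x^{3}}{2} - \frac{4 x^{2}}{3} + \frac{3 x}{4} = f(x).

An antiderivative is F(x) = - \frac{2 x^{6}}{9} + \frac{3 x^{5}}{5} - \frac{3 x^{4}}{8} - \frac{4 x^{3}}{9} + \frac{3 x^{2}}{8}.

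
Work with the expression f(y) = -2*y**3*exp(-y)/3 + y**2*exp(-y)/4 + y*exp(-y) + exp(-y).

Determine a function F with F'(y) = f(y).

f has the shape u'v + uv' for u = 2*y**3/3 + 7*y**2/4 + 5*y/2 + 3/2 and v = exp(-y) — it is the derivative of the product u*v.
Check: d/dy[(8*y**3 + 21*y**2 + 30*y + 18)*exp(-y)/12] = (-8*y**3 + 3*y**2 + 12*y + 12)*exp(-y)/12, which equals f(y).

An antiderivative is F(y) = (8*y**3 + 21*y**2 + 30*y + 18)*exp(-y)/12.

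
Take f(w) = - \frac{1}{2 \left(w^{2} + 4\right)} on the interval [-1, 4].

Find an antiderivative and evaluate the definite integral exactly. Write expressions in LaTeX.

Antiderivative: F(w) = - \frac{\operatorname{atan}{\left(\frac{w}{2} \right)}}{4}; value = - \frac{\operatorname{atan}{\left(2 \right)}}{4} - \frac{\operatorname{atan}{\left(\frac{1}{2} \right)}}{4}

Check any antiderivative F(w) by computing F'(w) and comparing it with f(w).
F(w) = - \frac{\operatorname{atan}{\left(\frac{w}{2} \right)}}{4} is an antiderivative of f.
Check: d/dw[- \frac{\operatorname{atan}{\left(\frac{w}{2} \right)}}{4}] = - \frac{1}{2 w^{2} + 8}, which equals f(w).
F(4) = - \frac{\operatorname{atan}{\left(2 \right)}}{4}; F(-1) = \frac{\operatorname{atan}{\left(\frac{1}{2} \right)}}{4}.
Integral = F(4) - F(-1) = - \frac{\operatorname{atan}{\left(2 \right)}}{4} - \frac{\operatorname{atan}{\left(\frac{1}{2} \right)}}{4}.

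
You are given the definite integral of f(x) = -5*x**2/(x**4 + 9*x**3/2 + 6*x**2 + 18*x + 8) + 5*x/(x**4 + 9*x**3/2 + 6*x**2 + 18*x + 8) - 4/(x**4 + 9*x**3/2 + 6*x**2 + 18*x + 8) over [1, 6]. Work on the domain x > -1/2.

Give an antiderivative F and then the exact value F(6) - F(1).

The denominator factors as (x + 4)*(2*x + 1)*(x**2 + 4); partial fractions split f into directly integrable pieces: -2*(41*x - 29)/(85*(x**2 + 4)) - 124/(119*(2*x + 1)) + 52/(35*(x + 4)).
F(x) = (-310*log(x + 1/2) + 884*log(x + 4) - 287*log(x**2 + 4) + 203*atan(x/2))/595 is an antiderivative of f.
Check: d/dx[(-310*log(x + 1/2) + 884*log(x + 4) - 287*log(x**2 + 4) + 203*atan(x/2))/595] = (-10*x**2 + 10*x - 8)/(2*x**4 + 9*x**3 + 12*x**2 + 36*x + 16), which equals f(x).
F(6) = -41*log(40)/85 - 62*log(13/2)/119 + 29*atan(3)/85 + 52*log(10)/35; F(1) = -62*log(3/2)/119 + 29*atan(1/2)/85 + 597*log(5)/595.
Integral = F(6) - F(1) = -41*log(40)/85 - 597*log(5)/595 - 62*log(13/2)/119 - 29*atan(1/2)/85 + 62*log(3/2)/119 + 29*atan(3)/85 + 52*log(10)/35.

Antiderivative: F(x) = (-310*log(x + 1/2) + 884*log(x + 4) - 287*log(x**2 + 4) + 203*atan(x/2))/595; value = -41*log(40)/85 - 597*log(5)/595 - 62*log(13/2)/119 - 29*atan(1/2)/85 + 62*log(3/2)/119 + 29*atan(3)/85 + 52*log(10)/35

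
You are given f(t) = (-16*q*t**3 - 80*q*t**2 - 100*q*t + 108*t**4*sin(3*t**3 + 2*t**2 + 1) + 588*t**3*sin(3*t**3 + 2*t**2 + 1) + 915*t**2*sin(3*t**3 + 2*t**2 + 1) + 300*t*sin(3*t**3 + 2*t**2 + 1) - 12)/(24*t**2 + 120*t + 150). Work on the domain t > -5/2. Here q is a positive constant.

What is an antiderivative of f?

Whatever form F(t) takes, F'(t) = f(t) is non-negotiable.
Check: d/dt[(-2*q*t**2*(2*t + 5) - 3*(2*t + 5)*cos(3*t**3 + 2*t**2 + 1) + 6)/(6*(2*t + 5))] = (-16*q*t**3 - 80*q*t**2 - 100*q*t + 108*t**4*sin(3*t**3 + 2*t**2 + 1) + 588*t**3*sin(3*t**3 + 2*t**2 + 1) + 915*t**2*sin(3*t**3 + 2*t**2 + 1) + 300*t*sin(3*t**3 + 2*t**2 + 1) - 12)/(24*t**2 + 120*t + 150) = f(t).

An antiderivative is F(t) = (-2*q*t**2*(2*t + 5) - 3*(2*t + 5)*cos(3*t**3 + 2*t**2 + 1) + 6)/(6*(2*t + 5)).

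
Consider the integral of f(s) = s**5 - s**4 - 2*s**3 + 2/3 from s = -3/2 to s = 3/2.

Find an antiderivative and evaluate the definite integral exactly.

The integrand splits into summands that can be handled one at a time.
F(s) = s**6/6 - s**5/5 - s**4/2 + 2*s/3 is an antiderivative of f.
Check: d/ds[s**6/6 - s**5/5 - s**4/2 + 2*s/3] = s**5 - s**4 - 2*s**3 + 2/3 = f(s).
F(3/2) = -737/640; F(-3/2) = -73/640.
Integral = F(3/2) - F(-3/2) = -83/80.

Antiderivative: F(s) = s**6/6 - s**5/5 - s**4/2 + 2*s/3; value = -83/80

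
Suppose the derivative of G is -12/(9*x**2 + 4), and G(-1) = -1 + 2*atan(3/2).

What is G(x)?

Whatever form G(x) takes, its d/dx must return the stated G'(x).
A general antiderivative is -2*atan(3*x/2) + C.
The condition gives C = -1 + 2*atan(3/2) - (2*atan(3/2)) = -1.
So G(x) = -2*atan(3*x/2) - 1.
Check: d/dx[-2*atan(3*x/2) - 1] = -12/(9*x**2 + 4) = G'(x).

G(x) = -2*atan(3*x/2) - 1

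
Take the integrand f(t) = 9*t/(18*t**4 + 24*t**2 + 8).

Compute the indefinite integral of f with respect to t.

F(t) = -3/(4*(3*t**2 + 2)) + C

f matches the chain-rule pattern g'(h)*h' with inner function h(t) = t**2 + 2/3; substituting u = h(t) collapses the integral.
Check: d/dt[-3/(4*(3*t**2 + 2))] = 9*t/(18*t**4 + 24*t**2 + 8) = f(t).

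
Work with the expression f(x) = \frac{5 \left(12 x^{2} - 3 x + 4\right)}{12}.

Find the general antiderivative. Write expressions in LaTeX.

An antiderivative F(x) passes only if d/dx[F] lands on f(x) exactly.
Check: d/dx[\frac{5 x^{3}}{3} - \frac{5 x^{2}}{8} + \frac{5 x}{3}] = 5 x^{2} - \frac{5 x}{4} + \frac{5}{3}, which equals f(x).

F(x) = \frac{5 x^{3}}{3} - \frac{5 x^{2}}{8} + \frac{5 x}{3} + C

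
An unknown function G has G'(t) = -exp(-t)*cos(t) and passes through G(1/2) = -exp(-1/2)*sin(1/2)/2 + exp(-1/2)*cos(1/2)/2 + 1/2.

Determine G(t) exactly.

G(t) = 1/2 - exp(-t)*sin(t)/2 + exp(-t)*cos(t)/2

The proposed G(t) is checked by its d/dt: the result must match the given G'(t).
A general antiderivative is -exp(-t)*sin(t)/2 + exp(-t)*cos(t)/2 + C.
The condition gives C = -exp(-1/2)*sin(1/2)/2 + exp(-1/2)*cos(1/2)/2 + 1/2 - (-exp(-1/2)*sin(1/2)/2 + exp(-1/2)*cos(1/2)/2) = 1/2.
So G(t) = 1/2 - exp(-t)*sin(t)/2 + exp(-t)*cos(t)/2.
Check: d/dt[1/2 - exp(-t)*sin(t)/2 + exp(-t)*cos(t)/2] = -exp(-t)*cos(t) = G'(t).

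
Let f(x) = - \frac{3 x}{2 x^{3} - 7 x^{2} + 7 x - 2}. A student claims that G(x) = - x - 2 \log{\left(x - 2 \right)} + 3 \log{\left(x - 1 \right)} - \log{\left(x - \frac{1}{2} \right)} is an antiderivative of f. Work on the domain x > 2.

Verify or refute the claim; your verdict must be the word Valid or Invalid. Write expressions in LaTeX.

Invalid: d/dx[G] - f = -1, which is not 0.

d/dx[G] = \frac{- 2 x^{3} + 7 x^{2} - 10 x + 2}{2 x^{3} - 7 x^{2} + 7 x - 2}
d/dx[G] - f(x) = -1 != 0.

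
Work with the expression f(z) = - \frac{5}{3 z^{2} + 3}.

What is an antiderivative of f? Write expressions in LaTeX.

Whatever form F(z) takes, F'(z) = f(z) is non-negotiable.
Check: d/dz[- \frac{5 \operatorname{atan}{\left(z \right)}}{3}] = - \frac{5}{3 z^{2} + 3} = f(z).

An antiderivative is F(z) = - \frac{5 \operatorname{atan}{\left(z \right)}}{3}.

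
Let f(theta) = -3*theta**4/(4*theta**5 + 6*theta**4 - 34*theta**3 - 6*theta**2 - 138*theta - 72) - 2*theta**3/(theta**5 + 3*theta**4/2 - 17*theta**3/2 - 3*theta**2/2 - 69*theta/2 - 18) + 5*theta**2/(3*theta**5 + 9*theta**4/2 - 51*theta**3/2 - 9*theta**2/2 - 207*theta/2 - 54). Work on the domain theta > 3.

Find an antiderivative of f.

The denominator factors as 6*(theta - 3)*(theta + 4)*(2*theta + 1)*(theta**2 + 3); partial fractions split f into directly integrable pieces: -(1867*theta + 1101)/(5928*(theta**2 + 3)) - 17/(546*(2*theta + 1)) - 32/(399*(theta + 4)) - 19/(56*(theta - 3)).
Check: d/dtheta[-19*log(theta - 3)/56 - 17*log(theta + 1/2)/1092 - 32*log(theta + 4)/399 - 1867*log(theta**2 + 3)/11856 - 367*sqrt(3)*atan(sqrt(3)*theta/3)/5928] = (-9*theta**4 - 24*theta**3 + 20*theta**2)/(12*theta**5 + 18*theta**4 - 102*theta**3 - 18*theta**2 - 414*theta - 216), which equals f(theta).

An antiderivative is F(theta) = -19*log(theta - 3)/56 - 17*log(theta + 1/2)/1092 - 32*log(theta + 4)/399 - 1867*log(theta**2 + 3)/11856 - 367*sqrt(3)*atan(sqrt(3)*theta/3)/5928.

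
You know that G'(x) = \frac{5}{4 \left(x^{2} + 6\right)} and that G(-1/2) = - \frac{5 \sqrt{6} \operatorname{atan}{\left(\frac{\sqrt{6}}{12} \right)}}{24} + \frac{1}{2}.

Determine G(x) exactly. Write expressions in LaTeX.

G(x) = \frac{5 \sqrt{6} \operatorname{atan}{\left(\frac{\sqrt{6} x}{6} \right)}}{24} + \frac{1}{2}

Any candidate G(x) must reproduce the stated G'(x) exactly.
A general antiderivative is \frac{5 \sqrt{6} \operatorname{atan}{\left(\frac{\sqrt{6} x}{6} \right)}}{24} + C.
The condition gives C = - \frac{5 \sqrt{6} \operatorname{atan}{\left(\frac{\sqrt{6}}{12} \right)}}{24} + \frac{1}{2} - (- \frac{5 \sqrt{6} \operatorname{atan}{\left(\frac{\sqrt{6}}{12} \right)}}{24}) = \frac{1}{2}.
So G(x) = \frac{5 \sqrt{6} \operatorname{atan}{\left(\frac{\sqrt{6} x}{6} \right)}}{24} + \frac{1}{2}.
Check: d/dx[\frac{5 \sqrt{6} \operatorname{atan}{\left(\frac{\sqrt{6} x}{6} \right)}}{24} + \frac{1}{2}] = \frac{5}{4 x^{2} + 24}, which equals G'(x).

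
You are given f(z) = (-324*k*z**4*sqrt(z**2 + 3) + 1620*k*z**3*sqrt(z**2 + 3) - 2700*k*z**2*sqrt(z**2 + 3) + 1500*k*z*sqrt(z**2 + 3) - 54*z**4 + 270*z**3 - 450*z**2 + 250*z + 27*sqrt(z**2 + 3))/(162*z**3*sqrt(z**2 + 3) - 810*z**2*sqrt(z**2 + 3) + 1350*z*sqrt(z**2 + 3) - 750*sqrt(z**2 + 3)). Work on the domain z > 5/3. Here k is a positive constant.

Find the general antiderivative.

Recover f(z) by differentiating a candidate F(z); any mismatch rules it out.
Check: d/dz[(-108*k*z**4 + 360*k*z**3 - 300*k*z**2 - 36*z**2*sqrt(z**2 + 3) + 120*z*sqrt(z**2 + 3) - 100*sqrt(z**2 + 3) - 9)/(108*z**2 - 360*z + 300)] = (-324*k*z**4*sqrt(z**2 + 3) + 1620*k*z**3*sqrt(z**2 + 3) - 2700*k*z**2*sqrt(z**2 + 3) + 1500*k*z*sqrt(z**2 + 3) - 54*z**4 + 270*z**3 - 450*z**2 + 250*z + 27*sqrt(z**2 + 3))/(162*z**3*sqrt(z**2 + 3) - 810*z**2*sqrt(z**2 + 3) + 1350*z*sqrt(z**2 + 3) - 750*sqrt(z**2 + 3)) = f(z).

F(z) = (-108*k*z**4 + 360*k*z**3 - 300*k*z**2 - 36*z**2*sqrt(z**2 + 3) + 120*z*sqrt(z**2 + 3) - 100*sqrt(z**2 + 3) - 9)/(108*z**2 - 360*z + 300) + C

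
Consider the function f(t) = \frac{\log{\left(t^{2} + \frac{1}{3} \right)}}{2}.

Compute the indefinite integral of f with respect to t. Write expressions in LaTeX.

F(t) = \frac{t \log{\left(t^{2} + \frac{1}{3} \right)}}{2} - t + \frac{\sqrt{3} \operatorname{atan}{\left(\sqrt{3} t \right)}}{3} + C

Any candidate F(t) must reproduce f(t) exactly when differentiated.
Check: d/dt[\frac{t \log{\left(t^{2} + \frac{1}{3} \right)}}{2} - t + \frac{\sqrt{3} \operatorname{atan}{\left(\sqrt{3} t \right)}}{3}] = \frac{\log{\left(t^{2} + \frac{1}{3} \right)}}{2} = f(t).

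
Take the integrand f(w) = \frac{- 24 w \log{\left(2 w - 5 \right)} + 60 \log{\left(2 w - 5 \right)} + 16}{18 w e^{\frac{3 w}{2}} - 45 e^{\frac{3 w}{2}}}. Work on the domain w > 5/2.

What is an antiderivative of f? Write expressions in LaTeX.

An antiderivative is F(w) = \frac{8 e^{- \frac{3 w}{2}} \log{\left(2 w - 5 \right)}}{9}.

f has the shape u'v + uv' for u = \frac{8 e^{- \frac{3 w}{2}}}{9} and v = \log{\left(2 w - 5 \right)} — it is the derivative of the product u*v.
Check: d/dw[\frac{8 e^{- \frac{3 w}{2}} \log{\left(2 w - 5 \right)}}{9}] = \frac{- 24 w \log{\left(2 w - 5 \right)} + 60 \log{\left(2 w - 5 \right)} + 16}{18 w e^{\frac{3 w}{2}} - 45 e^{\frac{3 w}{2}}} = f(w).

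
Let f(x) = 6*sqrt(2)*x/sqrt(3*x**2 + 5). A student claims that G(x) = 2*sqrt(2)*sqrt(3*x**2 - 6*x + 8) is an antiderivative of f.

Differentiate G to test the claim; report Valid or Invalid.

d/dx[G] = (6*sqrt(2)*x - 6*sqrt(2))/sqrt(3*x**2 - 6*x + 8)
d/dx[G] - f(x) = (6*sqrt(2)*x*sqrt(3*x**2 + 5) - 6*sqrt(2)*x*sqrt(3*x**2 - 6*x + 8) - 6*sqrt(2)*sqrt(3*x**2 + 5))/(sqrt(3*x**2 + 5)*sqrt(3*x**2 - 6*x + 8)) != 0.

Invalid: d/dx[G] - f = (6*sqrt(2)*x*sqrt(3*x**2 + 5) - 6*sqrt(2)*x*sqrt(3*x**2 - 6*x + 8) - 6*sqrt(2)*sqrt(3*x**2 + 5))/(sqrt(3*x**2 + 5)*sqrt(3*x**2 - 6*x + 8)), which is not 0.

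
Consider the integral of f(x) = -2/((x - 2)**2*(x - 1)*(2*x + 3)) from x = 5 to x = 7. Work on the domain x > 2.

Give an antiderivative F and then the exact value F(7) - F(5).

Factor the denominator ((x - 2)**2*(x - 1)*(2*x + 3)) and decompose: f = 16/(245*(2*x + 3)) - 2/(5*(x - 1)) + 18/(49*(x - 2)) - 2/(7*(x - 2)**2); each piece integrates to a log, atan, or power term.
F(x) = 2*(45*(x - 2)*log(x - 2) - 49*(x - 2)*log(x - 1) + 4*(x - 2)*log(x + 3/2) + 35)/(245*(x - 2)) is an antiderivative of f.
Check: d/dx[2*(45*(x - 2)*log(x - 2) - 49*(x - 2)*log(x - 1) + 4*(x - 2)*log(x + 3/2) + 35)/(245*(x - 2))] = -2/(2*x**4 - 7*x**3 + x**2 + 16*x - 12), which equals f(x).
F(7) = -2*log(6)/5 + 2/35 + 8*log(17/2)/245 + 18*log(5)/49; F(5) = -2*log(4)/5 + 8*log(13/2)/245 + 2/21 + 18*log(3)/49.
Integral = F(7) - F(5) = -2*log(6)/5 - 18*log(3)/49 - 8*log(13/2)/245 - 4/105 + 8*log(17/2)/245 + 2*log(4)/5 + 18*log(5)/49.

Antiderivative: F(x) = 2*(45*(x - 2)*log(x - 2) - 49*(x - 2)*log(x - 1) + 4*(x - 2)*log(x + 3/2) + 35)/(245*(x - 2)); value = -2*log(6)/5 - 18*log(3)/49 - 8*log(13/2)/245 - 4/105 + 8*log(17/2)/245 + 2*log(4)/5 + 18*log(5)/49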